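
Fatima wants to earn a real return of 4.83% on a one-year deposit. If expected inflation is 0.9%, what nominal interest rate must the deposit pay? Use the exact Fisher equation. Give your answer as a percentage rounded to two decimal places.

5.77%

(1 + i) = (1 + r)(1 + π) = 1.04830 × 1.00900 = 1.0577347
i = 1.0577347 − 1, so the required nominal rate is 5.77%.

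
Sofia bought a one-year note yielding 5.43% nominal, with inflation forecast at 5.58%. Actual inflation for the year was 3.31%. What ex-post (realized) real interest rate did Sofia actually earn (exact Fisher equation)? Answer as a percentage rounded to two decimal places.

2.05%

Ex-post: (1 + 0.0543)/(1 + 0.0331) − 1 = 2.0521%
So the realized real rate is 2.05%.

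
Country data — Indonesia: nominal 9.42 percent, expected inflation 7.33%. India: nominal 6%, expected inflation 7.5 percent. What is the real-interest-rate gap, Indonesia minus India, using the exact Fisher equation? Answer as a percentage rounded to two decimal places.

3.34%

Indonesia: (1 + 0.0942)/(1 + 0.0733) − 1 = 1.9473%
India: (1 + 0.0600)/(1 + 0.0750) − 1 = -1.3953%
Differential = 1.9473% − (-1.3953%) = 3.3426% → 3.34%.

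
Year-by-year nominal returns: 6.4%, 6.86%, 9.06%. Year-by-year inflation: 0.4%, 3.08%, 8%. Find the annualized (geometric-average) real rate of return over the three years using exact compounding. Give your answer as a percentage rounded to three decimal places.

Nominal growth factor = 1.0640 × 1.0686 × 1.0906 = 1.24000173
Price-level growth factor = 1.0040 × 1.0308 × 1.0800 = 1.11771706
Real growth factor = 1.24000173 / 1.11771706 = 1.10940575
Annualized real rate = 1.10940575^(1/3) − 1 = 3.5214% → 3.521%.

3.521%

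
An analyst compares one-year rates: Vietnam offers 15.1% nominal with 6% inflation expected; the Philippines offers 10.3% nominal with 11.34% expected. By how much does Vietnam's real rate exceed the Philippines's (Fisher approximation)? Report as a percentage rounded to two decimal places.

10.14%

Vietnam: 15.1% − 6% = 9.100%
The Philippines: 10.3% − 11.34% = -1.040%
Differential = 10.140% → 10.14%.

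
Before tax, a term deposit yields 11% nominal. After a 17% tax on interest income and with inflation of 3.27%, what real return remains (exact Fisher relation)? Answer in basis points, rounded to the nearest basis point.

567 basis points

After-tax nominal return = 11% × (1 − 0.17) = 9.1300%.
1 + r = 1.09130 / 1.03270 = 1.056744
After-tax real rate = 1.056744 − 1 → 567 basis points.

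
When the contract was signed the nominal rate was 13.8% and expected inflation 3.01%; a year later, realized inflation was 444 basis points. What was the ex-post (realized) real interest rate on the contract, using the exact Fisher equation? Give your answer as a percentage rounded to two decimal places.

Ex-post: (1 + 0.1380)/(1 + 0.0444) − 1 = 8.9621%
So the realized real rate is 8.96%.

8.96%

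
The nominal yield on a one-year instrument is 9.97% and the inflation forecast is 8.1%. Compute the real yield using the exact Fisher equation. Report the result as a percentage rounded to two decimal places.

1.73%

1 + r = 1.09970 / 1.08100 = 1.017299
r = 1.017299 − 1 = 1.7299%, i.e. 1.73%.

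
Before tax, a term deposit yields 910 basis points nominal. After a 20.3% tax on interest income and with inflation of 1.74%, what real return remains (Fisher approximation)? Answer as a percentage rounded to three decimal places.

After-tax nominal return = 9.1% × (1 − 0.203) = 7.2527%.
r ≈ 7.2527% − 1.74% → 5.513%.

5.513%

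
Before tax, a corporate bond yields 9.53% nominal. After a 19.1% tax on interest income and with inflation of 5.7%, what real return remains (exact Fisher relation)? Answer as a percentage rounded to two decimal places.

After-tax nominal return = 9.53% × (1 − 0.191) = 7.70977%.
1 + r = 1.0770977 / 1.05700 = 1.019014
After-tax real rate = 1.019014 − 1 → 1.90%.

1.90%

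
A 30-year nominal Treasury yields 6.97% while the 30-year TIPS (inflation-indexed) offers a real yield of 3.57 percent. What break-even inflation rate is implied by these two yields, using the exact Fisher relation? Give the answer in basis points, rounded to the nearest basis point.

328 basis points

(1 + π) = (1 + i)/(1 + r) = 1.06970 / 1.03570 = 1.032828
Break-even inflation = 1.032828 − 1 → 328 basis points.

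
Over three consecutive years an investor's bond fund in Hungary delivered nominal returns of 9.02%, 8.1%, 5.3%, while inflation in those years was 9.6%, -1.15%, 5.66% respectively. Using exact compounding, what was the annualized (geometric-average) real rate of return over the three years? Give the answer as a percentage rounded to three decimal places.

Compound the nominal returns: 1.0902 × 1.0810 × 1.0530 = 1.24096703.
Compound inflation: 1.0960 × 0.9885 × 1.0566 = 1.14471621.
Deflate: 1.24096703 / 1.14471621 = 1.08408269.
Annualized real rate = 1.08408269^(1/3) − 1 = 2.7277% → 2.728%.

2.728%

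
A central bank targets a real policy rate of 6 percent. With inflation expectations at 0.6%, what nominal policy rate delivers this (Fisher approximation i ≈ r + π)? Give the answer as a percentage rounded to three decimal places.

i ≈ r + π = 6% + 0.6% = 6.600%.

6.600%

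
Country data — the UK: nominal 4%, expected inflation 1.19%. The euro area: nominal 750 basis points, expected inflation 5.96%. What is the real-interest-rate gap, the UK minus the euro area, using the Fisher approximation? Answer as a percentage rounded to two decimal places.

1.27%

The UK: 4% − 1.19% = 2.810%
The euro area: 7.5% − 5.96% = 1.540%
Differential = 1.270% → 1.27%.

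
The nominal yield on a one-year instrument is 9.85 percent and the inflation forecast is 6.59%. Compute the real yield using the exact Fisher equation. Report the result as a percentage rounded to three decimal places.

1 + r = 1.09850 / 1.06590 = 1.030584
r = 1.030584 − 1 = 3.0584%, i.e. 3.058%.

3.058%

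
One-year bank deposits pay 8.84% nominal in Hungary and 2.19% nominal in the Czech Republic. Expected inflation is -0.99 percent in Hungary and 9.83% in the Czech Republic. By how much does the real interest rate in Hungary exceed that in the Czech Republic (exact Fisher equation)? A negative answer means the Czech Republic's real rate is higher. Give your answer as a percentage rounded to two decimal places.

Hungary: (1 + 0.0884)/(1 − 0.0099) − 1 = 9.9283%
The Czech Republic: (1 + 0.0219)/(1 + 0.0983) − 1 = -6.9562%
Differential = 9.9283% − (-6.9562%) = 16.8845% → 16.88%.

16.88%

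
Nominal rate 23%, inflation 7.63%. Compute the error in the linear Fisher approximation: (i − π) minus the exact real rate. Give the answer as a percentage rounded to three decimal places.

1.090%

Approximate: r ≈ 23.000% − 7.630% = 15.3700%
Exact: (1 + 0.2300)/(1 + 0.0763) − 1 = 14.2804%
Error = 15.3700% − 14.2804% = 1.0896% → 1.090%.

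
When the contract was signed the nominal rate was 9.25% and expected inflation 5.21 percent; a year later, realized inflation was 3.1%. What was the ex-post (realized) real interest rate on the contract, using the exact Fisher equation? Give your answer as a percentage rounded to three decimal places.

Ex-post: (1 + 0.0925)/(1 + 0.0310) − 1 = 5.9651%
So the realized real rate is 5.965%.

5.965%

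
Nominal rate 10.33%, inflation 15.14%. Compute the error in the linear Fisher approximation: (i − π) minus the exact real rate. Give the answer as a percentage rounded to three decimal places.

-0.632%

Approximate: r ≈ 10.330% − 15.140% = -4.8100%
Exact: (1 + 0.1033)/(1 + 0.1514) − 1 = -4.17752%
Error = -4.8100% − (-4.17752%) = -0.63248% → -0.632%.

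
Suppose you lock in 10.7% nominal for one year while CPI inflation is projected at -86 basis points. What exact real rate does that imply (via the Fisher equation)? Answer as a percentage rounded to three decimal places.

By the Fisher equation, 1 + r = (1 + i)/(1 + π).
1 + r = 1.10700 / 0.99140 = 1.116603
r = 1.116603 − 1 = 11.6603%, i.e. 11.660%.

11.660%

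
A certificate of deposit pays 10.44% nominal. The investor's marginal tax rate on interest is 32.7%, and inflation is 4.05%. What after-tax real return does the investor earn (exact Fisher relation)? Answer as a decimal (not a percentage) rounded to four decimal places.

0.0286

After-tax nominal return = 10.44% × (1 − 0.327) = 7.02612%.
1 + r = 1.0702612 / 1.04050 = 1.028603
After-tax real rate = 1.028603 − 1 → 0.0286.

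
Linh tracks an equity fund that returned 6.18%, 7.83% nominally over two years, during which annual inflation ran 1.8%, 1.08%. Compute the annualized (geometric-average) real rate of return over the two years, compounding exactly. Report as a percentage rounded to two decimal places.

Compound the nominal returns: 1.0618 × 1.0783 = 1.14493894.
Compound inflation: 1.0180 × 1.0108 = 1.02899440.
Deflate: 1.14493894 / 1.02899440 = 1.11267752.
Annualized real rate = 1.11267752^(1/2) − 1 = 5.4835% → 5.48%.

5.48%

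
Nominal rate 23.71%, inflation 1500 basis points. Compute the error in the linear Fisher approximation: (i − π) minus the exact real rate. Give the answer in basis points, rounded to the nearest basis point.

Approximate: r ≈ 23.710% − 15.000% = 8.7100%
Exact: (1 + 0.2371)/(1 + 0.1500) − 1 = 7.5739%
Error = 8.7100% − 7.5739% = 1.1361% → 114 basis points.

114 basis points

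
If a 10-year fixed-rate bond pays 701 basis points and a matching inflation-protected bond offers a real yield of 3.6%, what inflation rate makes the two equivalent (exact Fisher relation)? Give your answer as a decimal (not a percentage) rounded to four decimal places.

(1 + π) = (1 + i)/(1 + r) = 1.07010 / 1.03600 = 1.032915
Break-even inflation = 1.032915 − 1 → 0.0329.

0.0329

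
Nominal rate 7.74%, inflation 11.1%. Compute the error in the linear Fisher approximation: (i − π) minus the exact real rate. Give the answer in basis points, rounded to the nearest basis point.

Approximate: r ≈ 7.740% − 11.100% = -3.3600%
Exact: (1 + 0.0774)/(1 + 0.1110) − 1 = -3.0243%
Error = -3.3600% − (-3.0243%) = -0.3357% → -34 basis points.

-34 basis points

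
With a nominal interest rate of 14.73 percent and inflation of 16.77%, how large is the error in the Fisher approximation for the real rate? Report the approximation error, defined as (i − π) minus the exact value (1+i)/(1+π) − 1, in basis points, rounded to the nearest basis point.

-29 basis points

Approximate: r ≈ 14.730% − 16.770% = -2.0400%
Exact: (1 + 0.1473)/(1 + 0.1677) − 1 = -1.7470%
Error = -2.0400% − (-1.7470%) = -0.2930% → -29 basis points.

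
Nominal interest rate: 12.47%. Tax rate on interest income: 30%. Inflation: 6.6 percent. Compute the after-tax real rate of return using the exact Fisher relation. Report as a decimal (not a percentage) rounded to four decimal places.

After-tax nominal return = 12.47% × (1 − 0.3) = 8.7290%.
1 + r = 1.08729 / 1.06600 = 1.019972
After-tax real rate = 1.019972 − 1 → 0.0200.

0.0200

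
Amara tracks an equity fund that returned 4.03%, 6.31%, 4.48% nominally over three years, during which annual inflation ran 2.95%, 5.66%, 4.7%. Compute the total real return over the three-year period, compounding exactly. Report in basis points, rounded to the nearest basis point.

146 basis points

Compound the nominal returns: 1.0403 × 1.0631 × 1.0448 = 1.155489.
Compound inflation: 1.0295 × 1.0566 × 1.0470 = 1.138895.
Deflate: 1.155489 / 1.138895 = 1.014571.
Total real return = 1.014571 − 1 → 146 basis points.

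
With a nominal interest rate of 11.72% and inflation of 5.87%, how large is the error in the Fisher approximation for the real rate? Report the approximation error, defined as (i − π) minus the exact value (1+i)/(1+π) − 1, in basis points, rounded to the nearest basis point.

Approximate: r ≈ 11.720% − 5.870% = 5.8500%
Exact: (1 + 0.1172)/(1 + 0.0587) − 1 = 5.5256%
Error = 5.8500% − 5.5256% = 0.3244% → 32 basis points.

32 basis points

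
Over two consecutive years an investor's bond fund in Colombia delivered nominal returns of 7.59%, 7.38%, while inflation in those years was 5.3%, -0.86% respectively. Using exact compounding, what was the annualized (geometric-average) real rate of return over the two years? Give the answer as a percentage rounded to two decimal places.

5.20%

Compound the nominal returns: 1.0759 × 1.0738 = 1.15530142.
Compound inflation: 1.0530 × 0.9914 = 1.04394420.
Deflate: 1.15530142 / 1.04394420 = 1.10666971.
Annualized real rate = 1.10666971^(1/2) − 1 = 5.1984% → 5.20%.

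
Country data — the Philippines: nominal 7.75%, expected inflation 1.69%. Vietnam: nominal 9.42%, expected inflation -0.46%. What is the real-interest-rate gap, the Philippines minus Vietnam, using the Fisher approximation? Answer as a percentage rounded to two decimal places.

-3.82%

The Philippines: 7.75% − 1.69% = 6.060%
Vietnam: 9.42% − (-0.46%) = 9.880%
Differential = -3.820% → -3.82%.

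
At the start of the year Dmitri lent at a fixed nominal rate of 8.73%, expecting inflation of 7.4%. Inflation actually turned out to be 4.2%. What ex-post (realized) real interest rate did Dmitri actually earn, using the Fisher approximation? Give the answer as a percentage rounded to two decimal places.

Ex-post: 8.73% − 4.2% = 4.530%
So the realized real rate is 4.53%.

4.53%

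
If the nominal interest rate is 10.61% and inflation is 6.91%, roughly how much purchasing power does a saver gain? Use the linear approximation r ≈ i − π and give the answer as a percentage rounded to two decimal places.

r ≈ i − π = 10.61% − 6.91% = 3.70%.

3.70%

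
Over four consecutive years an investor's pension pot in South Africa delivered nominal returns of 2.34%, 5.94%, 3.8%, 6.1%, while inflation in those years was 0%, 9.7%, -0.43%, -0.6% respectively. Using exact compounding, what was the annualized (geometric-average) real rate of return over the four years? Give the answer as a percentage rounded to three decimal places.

Compound the nominal returns: 1.0234 × 1.0594 × 1.0380 × 1.0610 = 1.19403792.
Compound inflation: 1.0000 × 1.0970 × 0.9957 × 0.9940 = 1.08572920.
Deflate: 1.19403792 / 1.08572920 = 1.09975666.
Annualized real rate = 1.09975666^(1/4) − 1 = 2.4057% → 2.406%.

2.406%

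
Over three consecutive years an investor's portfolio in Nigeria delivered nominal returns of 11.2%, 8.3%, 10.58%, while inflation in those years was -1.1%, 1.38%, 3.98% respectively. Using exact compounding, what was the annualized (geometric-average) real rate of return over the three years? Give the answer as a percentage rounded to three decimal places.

8.502%

Compound the nominal returns: 1.1120 × 1.0830 × 1.1058 = 1.33171052.
Compound inflation: 0.9890 × 1.0138 × 1.0398 = 1.04255360.
Deflate: 1.33171052 / 1.04255360 = 1.27735449.
Annualized real rate = 1.27735449^(1/3) − 1 = 8.5019% → 8.502%.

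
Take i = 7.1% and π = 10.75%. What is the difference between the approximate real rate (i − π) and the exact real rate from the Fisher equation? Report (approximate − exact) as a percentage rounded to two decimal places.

-0.35%

Approximate: r ≈ 7.100% − 10.750% = -3.6500%
Exact: (1 + 0.0710)/(1 + 0.1075) − 1 = -3.2957%
Error = -3.6500% − (-3.2957%) = -0.3543% → -0.35%.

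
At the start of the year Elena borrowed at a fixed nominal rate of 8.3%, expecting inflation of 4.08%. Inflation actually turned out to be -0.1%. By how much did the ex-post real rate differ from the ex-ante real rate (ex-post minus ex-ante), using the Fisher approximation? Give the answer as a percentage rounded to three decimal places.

Ex-ante: 8.3% − 4.08% = 4.220%
Ex-post: 8.3% − (-0.1%) = 8.400%
Difference (ex-post − ex-ante) = 4.1800% → 4.180%.

4.180%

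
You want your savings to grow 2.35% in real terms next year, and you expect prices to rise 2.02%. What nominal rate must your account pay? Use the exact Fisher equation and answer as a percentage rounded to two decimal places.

(1 + i) = (1 + r)(1 + π) = 1.02350 × 1.02020 = 1.0441747
i = 1.0441747 − 1, so the required nominal rate is 4.42%.

4.42%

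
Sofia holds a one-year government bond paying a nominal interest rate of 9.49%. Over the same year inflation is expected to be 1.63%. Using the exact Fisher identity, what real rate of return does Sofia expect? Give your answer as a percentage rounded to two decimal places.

1 + r = 1.09490 / 1.01630 = 1.077339
r = 1.077339 − 1 = 7.7339%, i.e. 7.73%.

7.73%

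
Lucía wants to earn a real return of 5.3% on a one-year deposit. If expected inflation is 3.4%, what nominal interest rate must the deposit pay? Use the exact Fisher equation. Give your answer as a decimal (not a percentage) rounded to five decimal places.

0.08880

(1 + i) = (1 + r)(1 + π) = 1.05300 × 1.03400 = 1.088802
i = 1.088802 − 1, so the required nominal rate is 0.08880.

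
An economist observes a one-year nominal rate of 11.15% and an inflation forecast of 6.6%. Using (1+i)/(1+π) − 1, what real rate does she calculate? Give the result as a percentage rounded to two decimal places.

By the Fisher identity, 1 + r = (1 + i)/(1 + π).
1 + r = 1.11150 / 1.06600 = 1.042683
r = 1.042683 − 1 = 4.2683%, i.e. 4.27%.

4.27%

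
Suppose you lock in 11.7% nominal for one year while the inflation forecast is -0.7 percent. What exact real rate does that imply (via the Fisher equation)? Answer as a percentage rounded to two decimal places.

By the Fisher equation, 1 + r = (1 + i)/(1 + π).
1 + r = 1.11700 / 0.99300 = 1.124874
r = 1.124874 − 1 = 12.4874%, i.e. 12.49%.

12.49%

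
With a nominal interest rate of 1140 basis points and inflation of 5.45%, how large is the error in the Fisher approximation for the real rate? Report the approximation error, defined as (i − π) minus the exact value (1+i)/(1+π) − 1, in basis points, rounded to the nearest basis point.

31 basis points

Approximate: r ≈ 11.400% − 5.450% = 5.9500%
Exact: (1 + 0.1140)/(1 + 0.0545) − 1 = 5.6425%
Error = 5.9500% − 5.6425% = 0.3075% → 31 basis points.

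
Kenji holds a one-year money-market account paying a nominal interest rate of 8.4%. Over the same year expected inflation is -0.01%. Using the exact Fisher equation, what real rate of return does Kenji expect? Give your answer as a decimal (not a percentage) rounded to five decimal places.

0.08411

1 + r = 1.08400 / 0.99990 = 1.084108
r = 1.084108 − 1 = 8.4108%, i.e. 0.08411.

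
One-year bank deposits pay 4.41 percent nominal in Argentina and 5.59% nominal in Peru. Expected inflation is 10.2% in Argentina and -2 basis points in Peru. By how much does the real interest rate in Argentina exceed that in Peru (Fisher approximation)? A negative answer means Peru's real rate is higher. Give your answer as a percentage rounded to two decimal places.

-11.40%

Argentina: 4.41% − 10.2% = -5.790%
Peru: 5.59% − (-0.02%) = 5.610%
Differential = -11.400% → -11.40%.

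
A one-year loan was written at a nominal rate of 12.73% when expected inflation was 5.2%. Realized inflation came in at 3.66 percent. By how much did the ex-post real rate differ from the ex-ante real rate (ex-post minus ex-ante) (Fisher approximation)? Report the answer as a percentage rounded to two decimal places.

Ex-ante: 12.73% − 5.2% = 7.530%
Ex-post: 12.73% − 3.66% = 9.070%
Difference (ex-post − ex-ante) = 1.5400% → 1.54%.

1.54%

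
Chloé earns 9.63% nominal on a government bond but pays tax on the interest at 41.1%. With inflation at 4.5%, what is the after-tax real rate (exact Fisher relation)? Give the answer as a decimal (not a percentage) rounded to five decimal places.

After-tax nominal return = 9.63% × (1 − 0.411) = 5.67207%.
1 + r = 1.0567207 / 1.04500 = 1.011216
After-tax real rate = 1.011216 − 1 → 0.01122.

0.01122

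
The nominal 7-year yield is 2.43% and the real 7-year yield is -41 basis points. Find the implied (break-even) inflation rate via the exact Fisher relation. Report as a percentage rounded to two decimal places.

2.85%

(1 + π) = (1 + i)/(1 + r) = 1.02430 / 0.99590 = 1.028517
Break-even inflation = 1.028517 − 1 → 2.85%.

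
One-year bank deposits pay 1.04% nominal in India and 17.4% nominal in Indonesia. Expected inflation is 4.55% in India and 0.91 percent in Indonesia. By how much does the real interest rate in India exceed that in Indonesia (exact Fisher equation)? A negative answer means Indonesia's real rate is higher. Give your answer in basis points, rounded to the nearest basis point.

-1970 basis points

India: (1 + 0.0104)/(1 + 0.0455) − 1 = -3.3572%
Indonesia: (1 + 0.1740)/(1 + 0.0091) − 1 = 16.3413%
Differential = -3.3572% − 16.3413% = -19.6985% → -1970 basis points.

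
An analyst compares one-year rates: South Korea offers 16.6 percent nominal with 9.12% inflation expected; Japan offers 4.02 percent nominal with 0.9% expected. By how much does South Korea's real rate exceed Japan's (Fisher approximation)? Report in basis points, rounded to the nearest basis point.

436 basis points

South Korea: 16.6% − 9.12% = 7.480%
Japan: 4.02% − 0.9% = 3.120%
Differential = 4.360% → 436 basis points.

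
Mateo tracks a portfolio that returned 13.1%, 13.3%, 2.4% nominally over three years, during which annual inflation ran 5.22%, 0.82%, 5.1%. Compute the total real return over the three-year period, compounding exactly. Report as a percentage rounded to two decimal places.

Compound the nominal returns: 1.1310 × 1.1330 × 1.0240 = 1.312177.
Compound inflation: 1.0522 × 1.0082 × 1.0510 = 1.114930.
Deflate: 1.312177 / 1.114930 = 1.176914.
Total real return = 1.176914 − 1 → 17.69%.

17.69%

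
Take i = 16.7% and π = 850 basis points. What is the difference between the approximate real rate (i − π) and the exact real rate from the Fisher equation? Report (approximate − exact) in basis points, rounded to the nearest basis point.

Approximate: r ≈ 16.700% − 8.500% = 8.2000%
Exact: (1 + 0.1670)/(1 + 0.0850) − 1 = 7.5576%
Error = 8.2000% − 7.5576% = 0.6424% → 64 basis points.

64 basis points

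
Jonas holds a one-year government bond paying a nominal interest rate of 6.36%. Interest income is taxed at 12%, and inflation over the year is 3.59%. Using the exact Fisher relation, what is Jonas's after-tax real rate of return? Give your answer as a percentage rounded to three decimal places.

1.937%

After-tax nominal return = 6.36% × (1 − 0.12) = 5.5968%.
1 + r = 1.055968 / 1.03590 = 1.019373
After-tax real rate = 1.019373 − 1 → 1.937%.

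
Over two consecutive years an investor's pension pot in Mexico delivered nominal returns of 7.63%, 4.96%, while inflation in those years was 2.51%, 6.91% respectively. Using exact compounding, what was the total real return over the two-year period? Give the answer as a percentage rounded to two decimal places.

3.08%

Compound the nominal returns: 1.0763 × 1.0496 = 1.129684.
Compound inflation: 1.0251 × 1.0691 = 1.095934.
Deflate: 1.129684 / 1.095934 = 1.030796.
Total real return = 1.030796 − 1 → 3.08%.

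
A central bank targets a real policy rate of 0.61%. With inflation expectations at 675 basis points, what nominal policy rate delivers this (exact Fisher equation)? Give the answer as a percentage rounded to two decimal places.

7.40%

(1 + i) = (1 + r)(1 + π) = 1.00610 × 1.06750 = 1.07401175
i = 1.07401175 − 1, so the required nominal rate is 7.40%.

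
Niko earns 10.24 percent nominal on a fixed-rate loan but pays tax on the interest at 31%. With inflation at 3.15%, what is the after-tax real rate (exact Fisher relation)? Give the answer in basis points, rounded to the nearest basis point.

After-tax nominal return = 10.24% × (1 − 0.31) = 7.0656%.
1 + r = 1.070656 / 1.03150 = 1.037960
After-tax real rate = 1.037960 − 1 → 380 basis points.

380 basis points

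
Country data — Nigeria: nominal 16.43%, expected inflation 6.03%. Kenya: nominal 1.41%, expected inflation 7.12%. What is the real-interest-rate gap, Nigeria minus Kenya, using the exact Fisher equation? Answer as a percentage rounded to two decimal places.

15.14%

Nigeria: (1 + 0.1643)/(1 + 0.0603) − 1 = 9.8085%
Kenya: (1 + 0.0141)/(1 + 0.0712) − 1 = -5.3305%
Differential = 9.8085% − (-5.3305%) = 15.1390% → 15.14%.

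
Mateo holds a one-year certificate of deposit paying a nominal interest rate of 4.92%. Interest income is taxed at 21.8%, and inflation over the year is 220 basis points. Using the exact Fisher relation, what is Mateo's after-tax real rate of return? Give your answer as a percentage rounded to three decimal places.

1.612%

After-tax nominal return = 4.92% × (1 − 0.218) = 3.84744%.
1 + r = 1.0384744 / 1.02200 = 1.016120
After-tax real rate = 1.016120 − 1 → 1.612%.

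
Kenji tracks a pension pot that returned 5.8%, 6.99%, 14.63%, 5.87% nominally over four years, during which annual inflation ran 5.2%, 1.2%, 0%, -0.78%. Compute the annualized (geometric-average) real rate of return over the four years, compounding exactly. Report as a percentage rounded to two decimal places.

Nominal growth factor = 1.0580 × 1.0699 × 1.1463 × 1.0587 = 1.37372582
Price-level growth factor = 1.0520 × 1.0120 × 1.0000 × 0.9922 = 1.05631993
Real growth factor = 1.37372582 / 1.05631993 = 1.30048272
Annualized real rate = 1.30048272^(1/4) − 1 = 6.7889% → 6.79%.

6.79%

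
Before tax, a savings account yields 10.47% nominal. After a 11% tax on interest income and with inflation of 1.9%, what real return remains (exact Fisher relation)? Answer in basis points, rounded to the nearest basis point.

728 basis points

After-tax nominal return = 10.47% × (1 − 0.11) = 9.3183%.
1 + r = 1.093183 / 1.01900 = 1.072800
After-tax real rate = 1.072800 − 1 → 728 basis points.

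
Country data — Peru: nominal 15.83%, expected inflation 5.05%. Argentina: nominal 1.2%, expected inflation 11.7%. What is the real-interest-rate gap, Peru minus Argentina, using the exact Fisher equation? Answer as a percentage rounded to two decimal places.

19.66%

Peru: (1 + 0.1583)/(1 + 0.0505) − 1 = 10.2618%
Argentina: (1 + 0.0120)/(1 + 0.1170) − 1 = -9.4002%
Differential = 10.2618% − (-9.4002%) = 19.6620% → 19.66%.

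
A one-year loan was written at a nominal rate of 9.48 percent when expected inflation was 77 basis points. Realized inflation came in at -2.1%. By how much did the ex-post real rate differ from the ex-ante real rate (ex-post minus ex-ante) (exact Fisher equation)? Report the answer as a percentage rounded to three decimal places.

3.185%

Ex-ante: (1 + 0.0948)/(1 + 0.0077) − 1 = 8.6434%
Ex-post: (1 + 0.0948)/(1 − 0.0210) − 1 = 11.8284%
Difference (ex-post − ex-ante) = 3.1850% → 3.185%.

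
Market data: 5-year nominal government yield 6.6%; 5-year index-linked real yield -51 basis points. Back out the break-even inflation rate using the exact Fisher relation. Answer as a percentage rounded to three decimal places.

(1 + π) = (1 + i)/(1 + r) = 1.06600 / 0.99490 = 1.071464
Break-even inflation = 1.071464 − 1 → 7.146%.

7.146%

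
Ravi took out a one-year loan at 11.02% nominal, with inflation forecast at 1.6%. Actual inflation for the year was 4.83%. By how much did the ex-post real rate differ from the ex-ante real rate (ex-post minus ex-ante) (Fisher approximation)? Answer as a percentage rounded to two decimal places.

-3.23%

Ex-ante: 11.02% − 1.6% = 9.420%
Ex-post: 11.02% − 4.83% = 6.190%
Difference (ex-post − ex-ante) = -3.2300% → -3.23%.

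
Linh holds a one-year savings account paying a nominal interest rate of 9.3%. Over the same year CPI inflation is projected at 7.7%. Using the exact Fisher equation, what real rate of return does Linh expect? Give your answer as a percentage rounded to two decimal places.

By the Fisher equation, 1 + r = (1 + i)/(1 + π).
1 + r = 1.09300 / 1.07700 = 1.014856
r = 1.014856 − 1 = 1.4856%, i.e. 1.49%.

1.49%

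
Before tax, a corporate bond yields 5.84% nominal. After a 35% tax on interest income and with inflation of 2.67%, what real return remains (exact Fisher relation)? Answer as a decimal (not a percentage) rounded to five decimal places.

0.01097

After-tax nominal return = 5.84% × (1 − 0.35) = 3.7960%.
1 + r = 1.03796 / 1.02670 = 1.010967
After-tax real rate = 1.010967 − 1 → 0.01097.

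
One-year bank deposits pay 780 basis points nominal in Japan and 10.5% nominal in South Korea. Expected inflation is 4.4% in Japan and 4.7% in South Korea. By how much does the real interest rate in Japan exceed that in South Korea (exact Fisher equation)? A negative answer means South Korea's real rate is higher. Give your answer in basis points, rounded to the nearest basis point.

Japan: (1 + 0.0780)/(1 + 0.0440) − 1 = 3.2567%
South Korea: (1 + 0.1050)/(1 + 0.0470) − 1 = 5.5396%
Differential = 3.2567% − 5.5396% = -2.2829% → -228 basis points.

-228 basis points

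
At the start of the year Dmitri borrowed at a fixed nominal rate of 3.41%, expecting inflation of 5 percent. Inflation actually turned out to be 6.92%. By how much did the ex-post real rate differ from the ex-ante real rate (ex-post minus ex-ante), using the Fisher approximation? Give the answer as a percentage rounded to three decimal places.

Ex-ante: 3.41% − 5% = -1.590%
Ex-post: 3.41% − 6.92% = -3.510%
Difference (ex-post − ex-ante) = -1.9200% → -1.920%.

-1.920%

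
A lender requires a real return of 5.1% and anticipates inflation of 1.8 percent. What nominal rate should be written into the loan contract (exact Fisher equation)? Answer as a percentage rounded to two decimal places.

(1 + i) = (1 + r)(1 + π) = 1.05100 × 1.01800 = 1.069918
i = 1.069918 − 1, so the required nominal rate is 6.99%.

6.99%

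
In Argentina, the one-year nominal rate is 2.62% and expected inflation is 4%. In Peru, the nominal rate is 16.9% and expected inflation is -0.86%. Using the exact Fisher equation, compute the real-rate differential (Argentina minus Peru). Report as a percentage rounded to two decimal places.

Argentina: (1 + 0.0262)/(1 + 0.0400) − 1 = -1.3269%
Peru: (1 + 0.1690)/(1 − 0.0086) − 1 = 17.9141%
Differential = -1.3269% − 17.9141% = -19.2410% → -19.24%.

-19.24%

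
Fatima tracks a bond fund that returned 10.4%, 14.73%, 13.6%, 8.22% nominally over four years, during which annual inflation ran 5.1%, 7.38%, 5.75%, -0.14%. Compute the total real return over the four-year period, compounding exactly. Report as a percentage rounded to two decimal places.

Nominal growth factor = 1.1040 × 1.1473 × 1.1360 × 1.0822 = 1.557155
Price-level growth factor = 1.0510 × 1.0738 × 1.0575 × 0.9986 = 1.191785
Real growth factor = 1.557155 / 1.191785 = 1.306574
Total real return = 1.306574 − 1 → 30.66%.

30.66%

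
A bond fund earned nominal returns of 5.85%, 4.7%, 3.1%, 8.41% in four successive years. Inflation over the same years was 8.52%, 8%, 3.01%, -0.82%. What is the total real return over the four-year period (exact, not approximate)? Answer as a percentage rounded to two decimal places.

Nominal growth factor = 1.0585 × 1.0470 × 1.0310 × 1.0841 = 1.238698
Price-level growth factor = 1.0852 × 1.0800 × 1.0301 × 0.9918 = 1.197394
Real growth factor = 1.238698 / 1.197394 = 1.034495
Total real return = 1.034495 − 1 → 3.45%.

3.45%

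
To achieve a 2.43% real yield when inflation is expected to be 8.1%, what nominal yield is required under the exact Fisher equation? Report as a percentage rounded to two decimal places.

(1 + i) = (1 + r)(1 + π) = 1.02430 × 1.08100 = 1.1072683
i = 1.1072683 − 1, so the required nominal rate is 10.73%.

10.73%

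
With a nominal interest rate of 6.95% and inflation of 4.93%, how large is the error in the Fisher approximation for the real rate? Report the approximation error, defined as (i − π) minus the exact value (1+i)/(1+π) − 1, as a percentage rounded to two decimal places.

Approximate: r ≈ 6.950% − 4.930% = 2.0200%
Exact: (1 + 0.0695)/(1 + 0.0493) − 1 = 1.9251%
Error = 2.0200% − 1.9251% = 0.0949% → 0.09%.

0.09%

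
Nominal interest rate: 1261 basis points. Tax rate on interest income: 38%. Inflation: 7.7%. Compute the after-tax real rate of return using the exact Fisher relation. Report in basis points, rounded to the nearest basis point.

11 basis points

After-tax nominal return = 12.61% × (1 − 0.38) = 7.8182%.
1 + r = 1.078182 / 1.07700 = 1.001097
After-tax real rate = 1.001097 − 1 → 11 basis points.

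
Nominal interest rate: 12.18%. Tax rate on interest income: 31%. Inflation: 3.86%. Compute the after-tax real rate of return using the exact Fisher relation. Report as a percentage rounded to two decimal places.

4.38%

After-tax nominal return = 12.18% × (1 − 0.31) = 8.4042%.
1 + r = 1.084042 / 1.03860 = 1.043753
After-tax real rate = 1.043753 − 1 → 4.38%.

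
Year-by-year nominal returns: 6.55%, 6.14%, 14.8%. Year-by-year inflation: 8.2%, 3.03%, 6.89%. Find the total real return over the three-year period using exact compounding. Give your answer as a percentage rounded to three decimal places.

8.955%

Compound the nominal returns: 1.0655 × 1.0614 × 1.1480 = 1.298298.
Compound inflation: 1.0820 × 1.0303 × 1.0689 = 1.191593.
Deflate: 1.298298 / 1.191593 = 1.089548.
Total real return = 1.089548 − 1 → 8.955%.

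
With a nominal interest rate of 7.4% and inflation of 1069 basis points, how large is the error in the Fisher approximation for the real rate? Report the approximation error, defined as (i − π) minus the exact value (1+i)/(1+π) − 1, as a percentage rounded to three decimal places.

Approximate: r ≈ 7.400% − 10.690% = -3.2900%
Exact: (1 + 0.0740)/(1 + 0.1069) − 1 = -2.9723%
Error = -3.2900% − (-2.9723%) = -0.3177% → -0.318%.

-0.318%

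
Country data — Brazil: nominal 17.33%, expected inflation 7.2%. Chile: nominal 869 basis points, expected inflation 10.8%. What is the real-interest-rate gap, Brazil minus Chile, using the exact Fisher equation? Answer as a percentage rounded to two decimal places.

Brazil: (1 + 0.1733)/(1 + 0.0720) − 1 = 9.4496%
Chile: (1 + 0.0869)/(1 + 0.1080) − 1 = -1.9043%
Differential = 9.4496% − (-1.9043%) = 11.3540% → 11.35%.

11.35%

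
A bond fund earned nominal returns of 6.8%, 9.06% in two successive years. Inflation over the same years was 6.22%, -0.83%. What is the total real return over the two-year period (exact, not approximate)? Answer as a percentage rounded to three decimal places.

Nominal growth factor = 1.0680 × 1.0906 = 1.164761
Price-level growth factor = 1.0622 × 0.9917 = 1.053384
Real growth factor = 1.164761 / 1.053384 = 1.105733
Total real return = 1.105733 − 1 → 10.573%.

10.573%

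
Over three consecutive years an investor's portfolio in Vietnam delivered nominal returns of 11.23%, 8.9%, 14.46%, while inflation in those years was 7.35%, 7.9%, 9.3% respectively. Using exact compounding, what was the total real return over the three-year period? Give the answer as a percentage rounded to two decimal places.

Compound the nominal returns: 1.1123 × 1.0890 × 1.1446 = 1.386448.
Compound inflation: 1.0735 × 1.0790 × 1.0930 = 1.266029.
Deflate: 1.386448 / 1.266029 = 1.095115.
Total real return = 1.095115 − 1 → 9.51%.

9.51%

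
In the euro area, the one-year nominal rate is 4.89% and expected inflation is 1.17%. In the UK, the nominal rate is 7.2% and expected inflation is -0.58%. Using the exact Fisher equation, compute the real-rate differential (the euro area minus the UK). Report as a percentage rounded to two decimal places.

The euro area: (1 + 0.0489)/(1 + 0.0117) − 1 = 3.6770%
The UK: (1 + 0.0720)/(1 − 0.0058) − 1 = 7.8254%
Differential = 3.6770% − 7.8254% = -4.1484% → -4.15%.

-4.15%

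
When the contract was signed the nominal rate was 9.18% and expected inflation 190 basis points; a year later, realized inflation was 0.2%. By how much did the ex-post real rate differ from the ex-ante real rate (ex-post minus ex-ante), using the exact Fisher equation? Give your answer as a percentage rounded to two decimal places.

1.82%

Ex-ante: (1 + 0.0918)/(1 + 0.0190) − 1 = 7.1443%
Ex-post: (1 + 0.0918)/(1 + 0.0020) − 1 = 8.9621%
Difference (ex-post − ex-ante) = 1.8178% → 1.82%.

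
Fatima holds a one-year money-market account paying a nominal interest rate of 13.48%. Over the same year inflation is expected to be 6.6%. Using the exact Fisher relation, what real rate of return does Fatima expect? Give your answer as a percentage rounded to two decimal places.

6.45%

By the Fisher relation, 1 + r = (1 + i)/(1 + π).
1 + r = 1.13480 / 1.06600 = 1.064540
r = 1.064540 − 1 = 6.4540%, i.e. 6.45%.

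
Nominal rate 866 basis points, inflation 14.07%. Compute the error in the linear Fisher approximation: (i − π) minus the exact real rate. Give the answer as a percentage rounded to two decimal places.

Approximate: r ≈ 8.660% − 14.070% = -5.4100%
Exact: (1 + 0.0866)/(1 + 0.1407) − 1 = -4.7427%
Error = -5.4100% − (-4.7427%) = -0.6673% → -0.67%.

-0.67%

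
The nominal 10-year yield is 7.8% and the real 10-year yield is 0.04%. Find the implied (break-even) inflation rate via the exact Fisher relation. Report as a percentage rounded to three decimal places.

(1 + π) = (1 + i)/(1 + r) = 1.07800 / 1.00040 = 1.077569
Break-even inflation = 1.077569 − 1 → 7.757%.

7.757%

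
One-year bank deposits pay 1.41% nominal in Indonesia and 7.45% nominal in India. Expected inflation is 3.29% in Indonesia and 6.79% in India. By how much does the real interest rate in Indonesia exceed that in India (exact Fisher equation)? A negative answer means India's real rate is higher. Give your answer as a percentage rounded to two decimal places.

-2.44%

Indonesia: (1 + 0.0141)/(1 + 0.0329) − 1 = -1.8201%
India: (1 + 0.0745)/(1 + 0.0679) − 1 = 0.6180%
Differential = -1.8201% − 0.6180% = -2.4382% → -2.44%.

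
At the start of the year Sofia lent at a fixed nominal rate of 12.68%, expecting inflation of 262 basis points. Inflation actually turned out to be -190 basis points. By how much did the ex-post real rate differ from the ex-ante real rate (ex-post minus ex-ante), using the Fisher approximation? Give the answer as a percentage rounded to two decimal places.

Ex-ante: 12.68% − 2.62% = 10.060%
Ex-post: 12.68% − (-1.9%) = 14.580%
Difference (ex-post − ex-ante) = 4.5200% → 4.52%.

4.52%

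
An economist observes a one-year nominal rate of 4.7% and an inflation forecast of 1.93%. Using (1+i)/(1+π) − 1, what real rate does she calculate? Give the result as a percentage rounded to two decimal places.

1 + r = 1.04700 / 1.01930 = 1.027176
r = 1.027176 − 1 = 2.7176%, i.e. 2.72%.

2.72%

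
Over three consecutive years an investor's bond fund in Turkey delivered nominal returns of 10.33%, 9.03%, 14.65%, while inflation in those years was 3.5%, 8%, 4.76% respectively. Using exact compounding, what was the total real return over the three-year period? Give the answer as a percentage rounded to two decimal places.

17.78%

Nominal growth factor = 1.1033 × 1.0903 × 1.1465 = 1.379157
Price-level growth factor = 1.0350 × 1.0800 × 1.0476 = 1.171007
Real growth factor = 1.379157 / 1.171007 = 1.177753
Total real return = 1.177753 − 1 → 17.78%.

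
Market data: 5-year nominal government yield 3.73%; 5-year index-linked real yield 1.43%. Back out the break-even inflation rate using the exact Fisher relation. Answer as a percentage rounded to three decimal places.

(1 + π) = (1 + i)/(1 + r) = 1.03730 / 1.01430 = 1.022676
Break-even inflation = 1.022676 − 1 → 2.268%.

2.268%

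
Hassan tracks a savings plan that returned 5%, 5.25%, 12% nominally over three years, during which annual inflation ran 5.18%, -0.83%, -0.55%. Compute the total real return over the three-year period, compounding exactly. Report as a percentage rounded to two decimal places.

19.32%

Compound the nominal returns: 1.0500 × 1.0525 × 1.1200 = 1.237740.
Compound inflation: 1.0518 × 0.9917 × 0.9945 = 1.037333.
Deflate: 1.237740 / 1.037333 = 1.193194.
Total real return = 1.193194 − 1 → 19.32%.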